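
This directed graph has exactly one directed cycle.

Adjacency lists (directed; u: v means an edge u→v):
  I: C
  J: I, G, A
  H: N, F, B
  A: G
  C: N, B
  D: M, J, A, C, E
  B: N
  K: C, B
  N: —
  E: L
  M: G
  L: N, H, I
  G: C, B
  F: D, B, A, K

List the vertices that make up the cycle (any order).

D, E, F, H, L

DFS with gray/black marking from F:
F gray
  D gray
    M gray
      G gray
        C gray
          N gray
          N black
          B gray
            B→N: N black — skip
          B black
        C black
        G→B: B black — skip
      G black
    M black
    J gray
      I gray
        I→C: C black — skip
      I black
      J→G: G black — skip
      A gray
        A→G: G black — skip
      A black
    J black
    D→A: A black — skip
    D→C: C black — skip
    E gray
      L gray
        L→N: N black — skip
        H gray
          H→N: N black — skip
          H→F: F is gray → back edge
Back edge closes the cycle F → D → E → L → H → F; its vertices are {D, E, F, H, L}.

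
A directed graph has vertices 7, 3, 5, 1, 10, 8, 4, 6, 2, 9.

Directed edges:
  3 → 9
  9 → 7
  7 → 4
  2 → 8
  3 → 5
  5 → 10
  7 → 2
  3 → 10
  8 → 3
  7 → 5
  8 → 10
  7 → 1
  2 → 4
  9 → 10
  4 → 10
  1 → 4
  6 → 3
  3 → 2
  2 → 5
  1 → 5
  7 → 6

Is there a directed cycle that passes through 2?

2 is on a cycle iff 2 can reach itself via ≥1 edge.
2 → 8 → 3 → 2 — yes.

Yes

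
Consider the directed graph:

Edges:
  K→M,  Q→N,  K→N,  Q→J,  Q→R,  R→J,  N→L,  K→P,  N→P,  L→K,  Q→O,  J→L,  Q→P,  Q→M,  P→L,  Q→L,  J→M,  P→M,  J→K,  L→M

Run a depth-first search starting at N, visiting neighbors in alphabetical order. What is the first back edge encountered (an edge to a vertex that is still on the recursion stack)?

K->N

DFS from N (visiting neighbors in alphabetical order); mark gray on enter, black on exit:
N gray
  L gray
    K gray
      M gray
      M black
      K→N: N is gray → back edge
First back edge: K → N.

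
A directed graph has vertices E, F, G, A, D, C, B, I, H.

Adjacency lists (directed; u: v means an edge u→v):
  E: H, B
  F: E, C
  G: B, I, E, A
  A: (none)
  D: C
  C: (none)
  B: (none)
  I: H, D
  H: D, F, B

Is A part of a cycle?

A lies on a cycle iff there is a path from A back to itself.
Exploring from A, it never reaches itself; equivalently, its strongly connected component is a singleton.

No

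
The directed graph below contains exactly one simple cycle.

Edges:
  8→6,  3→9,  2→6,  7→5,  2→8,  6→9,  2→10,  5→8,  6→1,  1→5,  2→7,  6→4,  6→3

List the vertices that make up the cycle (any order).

1, 5, 6, 8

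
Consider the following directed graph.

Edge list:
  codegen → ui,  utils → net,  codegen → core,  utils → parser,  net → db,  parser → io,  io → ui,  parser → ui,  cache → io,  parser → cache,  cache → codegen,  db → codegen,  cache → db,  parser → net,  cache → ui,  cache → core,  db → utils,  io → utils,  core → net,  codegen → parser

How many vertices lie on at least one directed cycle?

8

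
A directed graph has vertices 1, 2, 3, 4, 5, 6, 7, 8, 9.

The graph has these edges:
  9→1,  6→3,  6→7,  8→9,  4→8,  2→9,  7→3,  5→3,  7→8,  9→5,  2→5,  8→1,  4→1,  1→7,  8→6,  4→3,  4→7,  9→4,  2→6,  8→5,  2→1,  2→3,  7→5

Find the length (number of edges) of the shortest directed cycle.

For each vertex v, BFS finds the shortest path from v back to v.
The shortest such closed walk is 9 → 4 → 8 → 9, length 3.

3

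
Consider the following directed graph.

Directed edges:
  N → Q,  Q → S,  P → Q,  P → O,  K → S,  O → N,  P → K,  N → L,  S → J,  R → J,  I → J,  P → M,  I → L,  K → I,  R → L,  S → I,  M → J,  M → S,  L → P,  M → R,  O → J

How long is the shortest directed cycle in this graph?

For each vertex v, BFS finds the shortest path from v back to v.
The shortest such closed walk is P → K → I → L → P, length 4.

4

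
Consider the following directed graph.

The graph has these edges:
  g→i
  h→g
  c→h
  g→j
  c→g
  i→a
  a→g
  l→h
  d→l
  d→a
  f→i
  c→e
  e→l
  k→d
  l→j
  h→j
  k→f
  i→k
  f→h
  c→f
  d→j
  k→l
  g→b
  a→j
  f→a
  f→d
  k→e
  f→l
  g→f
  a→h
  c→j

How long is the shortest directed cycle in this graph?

3

For each vertex v, BFS finds the shortest path from v back to v.
The shortest such closed walk is g → i → a → g, length 3.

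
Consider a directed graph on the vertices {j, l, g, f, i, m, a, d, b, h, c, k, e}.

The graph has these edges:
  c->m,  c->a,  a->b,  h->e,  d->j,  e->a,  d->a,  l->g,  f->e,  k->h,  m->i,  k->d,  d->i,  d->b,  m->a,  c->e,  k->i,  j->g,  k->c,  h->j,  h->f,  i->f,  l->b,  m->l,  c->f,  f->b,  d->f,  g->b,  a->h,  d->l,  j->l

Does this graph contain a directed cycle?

Yes

DFS with white/gray/black marking, starting from d:
d gray
  l gray
    b gray
    b black
    g gray
      g→b: b black — skip
    g black
  l black
  d→b: b black — skip
  f gray
    e gray
      a gray
        h gray
          h→e: e is gray → back edge
Back edge found, so a cycle exists: e → a → h → e.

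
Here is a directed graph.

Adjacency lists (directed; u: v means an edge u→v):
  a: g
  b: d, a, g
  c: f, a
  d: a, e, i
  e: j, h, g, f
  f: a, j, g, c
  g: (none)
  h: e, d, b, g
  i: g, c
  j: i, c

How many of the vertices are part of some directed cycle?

A vertex is on a directed cycle iff it belongs to a strongly connected component of size ≥ 2 (or has a self-loop).
The vertices on cycles are {b, c, d, e, f, h, i, j} — 8 in total.

8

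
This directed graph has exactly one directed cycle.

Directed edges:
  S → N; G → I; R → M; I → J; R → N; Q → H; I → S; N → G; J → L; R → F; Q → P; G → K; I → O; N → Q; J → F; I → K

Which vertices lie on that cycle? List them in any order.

DFS with gray/black marking from N:
N gray
  Q gray
    P gray
    P black
    H gray
    H black
  Q black
  G gray
    K gray
    K black
    I gray
      I→K: K black — skip
      J gray
        F gray
        F black
        L gray
        L black
      J black
      O gray
      O black
      S gray
        S→N: N is gray → back edge
Back edge closes the cycle N → G → I → S → N; its vertices are {G, I, N, S}.

G, I, N, S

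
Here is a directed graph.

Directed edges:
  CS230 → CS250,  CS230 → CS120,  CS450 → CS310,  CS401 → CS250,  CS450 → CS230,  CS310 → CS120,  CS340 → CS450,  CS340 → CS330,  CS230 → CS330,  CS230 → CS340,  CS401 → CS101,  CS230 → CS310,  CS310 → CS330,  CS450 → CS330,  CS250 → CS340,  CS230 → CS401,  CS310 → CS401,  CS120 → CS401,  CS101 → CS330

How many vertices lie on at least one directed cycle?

A vertex is on a directed cycle iff it belongs to a strongly connected component of size ≥ 2 (or has a self-loop).
The vertices on cycles are {CS120, CS230, CS250, CS310, CS340, CS401, CS450} — 7 in total.

7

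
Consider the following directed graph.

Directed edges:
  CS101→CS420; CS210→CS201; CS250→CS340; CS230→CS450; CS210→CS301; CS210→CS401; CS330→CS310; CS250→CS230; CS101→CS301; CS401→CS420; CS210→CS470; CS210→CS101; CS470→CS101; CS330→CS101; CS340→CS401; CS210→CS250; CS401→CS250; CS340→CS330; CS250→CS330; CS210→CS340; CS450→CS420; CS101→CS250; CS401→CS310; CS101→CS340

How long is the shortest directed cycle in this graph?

For each vertex v, BFS finds the shortest path from v back to v.
The shortest such closed walk is CS250 → CS340 → CS401 → CS250, length 3.

3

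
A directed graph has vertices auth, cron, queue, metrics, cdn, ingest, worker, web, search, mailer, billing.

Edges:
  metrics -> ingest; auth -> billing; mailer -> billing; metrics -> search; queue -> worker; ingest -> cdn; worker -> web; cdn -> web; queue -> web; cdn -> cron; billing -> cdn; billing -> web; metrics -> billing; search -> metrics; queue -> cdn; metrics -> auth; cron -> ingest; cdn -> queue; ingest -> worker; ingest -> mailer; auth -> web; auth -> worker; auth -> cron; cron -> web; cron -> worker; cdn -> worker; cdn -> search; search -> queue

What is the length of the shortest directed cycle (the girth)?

For each vertex v, BFS finds the shortest path from v back to v.
The shortest such closed walk is search → metrics → search, length 2.

2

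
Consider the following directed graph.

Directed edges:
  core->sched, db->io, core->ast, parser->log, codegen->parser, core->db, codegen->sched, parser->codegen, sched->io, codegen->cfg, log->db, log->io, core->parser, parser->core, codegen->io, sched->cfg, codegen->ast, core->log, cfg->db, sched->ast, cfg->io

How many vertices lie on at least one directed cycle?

A vertex is on a directed cycle iff it belongs to a strongly connected component of size ≥ 2 (or has a self-loop).
The vertices on cycles are {core, parser, codegen} — 3 in total.

3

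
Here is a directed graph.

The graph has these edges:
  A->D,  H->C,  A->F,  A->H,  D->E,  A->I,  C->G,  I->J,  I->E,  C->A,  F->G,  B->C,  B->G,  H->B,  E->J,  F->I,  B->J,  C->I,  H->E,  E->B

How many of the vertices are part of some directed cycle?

8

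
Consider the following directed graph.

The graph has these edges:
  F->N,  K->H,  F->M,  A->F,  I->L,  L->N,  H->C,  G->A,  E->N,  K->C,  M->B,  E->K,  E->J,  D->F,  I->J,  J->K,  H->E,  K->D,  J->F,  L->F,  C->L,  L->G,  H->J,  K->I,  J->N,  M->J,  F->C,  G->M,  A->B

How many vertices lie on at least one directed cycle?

12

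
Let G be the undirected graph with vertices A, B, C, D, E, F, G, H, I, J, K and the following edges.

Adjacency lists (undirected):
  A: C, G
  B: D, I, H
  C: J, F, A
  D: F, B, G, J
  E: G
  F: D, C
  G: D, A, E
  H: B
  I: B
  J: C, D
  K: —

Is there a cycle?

Yes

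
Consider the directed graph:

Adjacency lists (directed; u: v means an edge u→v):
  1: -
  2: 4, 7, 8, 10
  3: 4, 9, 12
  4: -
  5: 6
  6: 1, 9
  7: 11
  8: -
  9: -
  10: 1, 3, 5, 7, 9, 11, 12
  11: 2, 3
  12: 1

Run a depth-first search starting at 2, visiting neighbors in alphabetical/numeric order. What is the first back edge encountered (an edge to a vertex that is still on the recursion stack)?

11→2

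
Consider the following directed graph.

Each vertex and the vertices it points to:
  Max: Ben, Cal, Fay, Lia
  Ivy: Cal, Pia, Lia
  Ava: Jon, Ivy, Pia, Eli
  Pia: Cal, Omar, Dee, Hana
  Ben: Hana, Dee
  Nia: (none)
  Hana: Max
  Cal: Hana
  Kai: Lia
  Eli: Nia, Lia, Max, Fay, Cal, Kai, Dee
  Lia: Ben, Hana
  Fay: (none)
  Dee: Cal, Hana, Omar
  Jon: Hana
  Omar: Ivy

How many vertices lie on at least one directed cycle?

9

A vertex is on a directed cycle iff it belongs to a strongly connected component of size ≥ 2 (or has a self-loop).
The vertices on cycles are {Ben, Cal, Dee, Ivy, Lia, Max, Pia, Hana, Omar} — 9 in total.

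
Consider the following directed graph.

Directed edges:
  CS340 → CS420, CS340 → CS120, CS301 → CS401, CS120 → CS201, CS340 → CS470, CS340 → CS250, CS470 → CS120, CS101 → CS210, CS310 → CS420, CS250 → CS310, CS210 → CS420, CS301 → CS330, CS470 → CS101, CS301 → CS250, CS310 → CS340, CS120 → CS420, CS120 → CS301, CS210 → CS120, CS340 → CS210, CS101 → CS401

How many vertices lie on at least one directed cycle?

8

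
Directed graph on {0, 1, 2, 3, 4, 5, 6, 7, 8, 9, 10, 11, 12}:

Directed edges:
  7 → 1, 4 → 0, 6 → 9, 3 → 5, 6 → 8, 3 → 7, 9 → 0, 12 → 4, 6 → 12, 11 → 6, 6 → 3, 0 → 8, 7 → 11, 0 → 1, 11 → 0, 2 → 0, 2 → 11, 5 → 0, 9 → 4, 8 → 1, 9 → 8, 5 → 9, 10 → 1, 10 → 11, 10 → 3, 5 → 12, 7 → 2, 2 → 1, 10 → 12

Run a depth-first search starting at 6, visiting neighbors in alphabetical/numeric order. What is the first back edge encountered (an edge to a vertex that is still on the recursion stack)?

11→6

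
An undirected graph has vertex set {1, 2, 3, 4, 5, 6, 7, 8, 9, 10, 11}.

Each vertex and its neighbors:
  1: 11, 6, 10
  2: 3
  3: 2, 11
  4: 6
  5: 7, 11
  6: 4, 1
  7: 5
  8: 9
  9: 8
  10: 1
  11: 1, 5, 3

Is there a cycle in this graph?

DFS, tracking each vertex's parent; an edge to a visited non-parent vertex closes a cycle.
Start from 9:
visit 9 (parent –)
  visit 8 (parent 9)
    8–9: parent, skip
visit 1 (parent –)
  visit 11 (parent 1)
    11–1: parent, skip
    visit 5 (parent 11)
      visit 7 (parent 5)
        7–5: parent, skip
      5–11: parent, skip
    visit 3 (parent 11)
      visit 2 (parent 3)
        2–3: parent, skip
      3–11: parent, skip
  visit 6 (parent 1)
    visit 4 (parent 6)
      4–6: parent, skip
    6–1: parent, skip
  visit 10 (parent 1)
    10–1: parent, skip
No non-parent visited neighbor found — the graph is a forest.

No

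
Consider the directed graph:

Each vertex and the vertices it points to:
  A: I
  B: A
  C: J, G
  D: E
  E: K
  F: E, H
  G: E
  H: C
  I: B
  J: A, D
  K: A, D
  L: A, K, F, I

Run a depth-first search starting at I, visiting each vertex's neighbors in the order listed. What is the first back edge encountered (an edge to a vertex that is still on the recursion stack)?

A->I

DFS from I (visiting each vertex's neighbors in the order listed); mark gray on enter, black on exit:
I gray
  B gray
    A gray
      A→I: I is gray → back edge
First back edge: A → I.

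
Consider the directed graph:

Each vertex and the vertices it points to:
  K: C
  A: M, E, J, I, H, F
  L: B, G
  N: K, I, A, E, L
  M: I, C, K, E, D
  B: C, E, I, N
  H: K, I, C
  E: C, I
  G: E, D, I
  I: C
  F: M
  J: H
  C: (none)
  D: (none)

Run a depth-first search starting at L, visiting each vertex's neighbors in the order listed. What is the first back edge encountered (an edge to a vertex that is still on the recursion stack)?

N->L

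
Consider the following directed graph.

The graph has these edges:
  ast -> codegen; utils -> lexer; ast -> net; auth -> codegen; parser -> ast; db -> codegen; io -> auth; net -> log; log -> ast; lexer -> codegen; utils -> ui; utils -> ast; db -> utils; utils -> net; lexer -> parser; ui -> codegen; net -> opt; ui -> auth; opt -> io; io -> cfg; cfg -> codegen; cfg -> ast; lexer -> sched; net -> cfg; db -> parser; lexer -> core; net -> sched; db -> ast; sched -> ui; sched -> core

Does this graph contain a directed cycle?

DFS with white/gray/black marking, starting from cfg:
cfg gray
  codegen gray
  codegen black
  ast gray
    ast→codegen: codegen black — skip
    net gray
      log gray
        log→ast: ast is gray → back edge
Back edge found, so a cycle exists: ast → net → log → ast.

Yes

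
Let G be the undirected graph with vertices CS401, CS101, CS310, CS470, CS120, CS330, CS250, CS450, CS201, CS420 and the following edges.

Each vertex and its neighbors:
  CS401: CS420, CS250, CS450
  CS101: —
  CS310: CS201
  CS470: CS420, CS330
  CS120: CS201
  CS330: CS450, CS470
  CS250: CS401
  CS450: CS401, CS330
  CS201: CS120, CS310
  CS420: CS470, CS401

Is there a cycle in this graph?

DFS, tracking each vertex's parent; an edge to a visited non-parent vertex closes a cycle.
Start from CS310:
visit CS310 (parent –)
  visit CS201 (parent CS310)
    visit CS120 (parent CS201)
      CS120–CS201: parent, skip
    CS201–CS310: parent, skip
visit CS401 (parent –)
  visit CS420 (parent CS401)
    visit CS470 (parent CS420)
      CS470–CS420: parent, skip
      visit CS330 (parent CS470)
        visit CS450 (parent CS330)
          CS450–CS401: CS401 visited and ≠ parent → cycle
Cycle: CS401 – CS420 – CS470 – CS330 – CS450 – CS401.

Yes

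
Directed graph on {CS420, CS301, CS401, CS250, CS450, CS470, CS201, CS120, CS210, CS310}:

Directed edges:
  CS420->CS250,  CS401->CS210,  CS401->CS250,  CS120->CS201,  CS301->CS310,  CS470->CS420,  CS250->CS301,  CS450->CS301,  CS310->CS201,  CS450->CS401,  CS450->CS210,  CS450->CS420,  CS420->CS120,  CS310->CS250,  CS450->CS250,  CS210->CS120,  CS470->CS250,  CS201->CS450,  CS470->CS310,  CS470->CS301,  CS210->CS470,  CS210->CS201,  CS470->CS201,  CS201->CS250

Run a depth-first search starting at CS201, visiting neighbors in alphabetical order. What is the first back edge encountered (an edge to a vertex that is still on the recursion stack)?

DFS from CS201 (visiting neighbors in alphabetical order); mark gray on enter, black on exit:
CS201 gray
  CS250 gray
    CS301 gray
      CS310 gray
        CS310→CS201: CS201 is gray → back edge
First back edge: CS310 → CS201.

CS310->CS201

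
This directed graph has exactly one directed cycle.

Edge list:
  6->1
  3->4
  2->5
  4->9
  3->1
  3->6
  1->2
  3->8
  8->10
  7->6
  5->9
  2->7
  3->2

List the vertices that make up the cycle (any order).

1, 2, 6, 7

DFS with gray/black marking from 1:
1 gray
  2 gray
    5 gray
      9 gray
      9 black
    5 black
    7 gray
      6 gray
        6→1: 1 is gray → back edge
Back edge closes the cycle 1 → 2 → 7 → 6 → 1; its vertices are {1, 2, 6, 7}.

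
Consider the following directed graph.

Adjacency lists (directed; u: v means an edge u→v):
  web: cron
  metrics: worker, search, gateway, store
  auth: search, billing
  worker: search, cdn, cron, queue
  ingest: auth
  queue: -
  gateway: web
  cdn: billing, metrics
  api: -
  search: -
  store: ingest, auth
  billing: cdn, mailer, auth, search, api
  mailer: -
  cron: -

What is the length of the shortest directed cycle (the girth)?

2

For each vertex v, BFS finds the shortest path from v back to v.
The shortest such closed walk is cdn → billing → cdn, length 2.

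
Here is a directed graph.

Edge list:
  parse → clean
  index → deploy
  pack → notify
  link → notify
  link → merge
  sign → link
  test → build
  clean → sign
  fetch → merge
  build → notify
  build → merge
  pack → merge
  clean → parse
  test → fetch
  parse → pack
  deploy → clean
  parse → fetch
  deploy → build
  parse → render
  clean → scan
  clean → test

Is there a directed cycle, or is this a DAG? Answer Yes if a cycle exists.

DFS with white/gray/black marking, starting from deploy:
deploy gray
  build gray
    notify gray
    notify black
    merge gray
    merge black
  build black
  clean gray
    parse gray
      render gray
      render black
      fetch gray
        fetch→merge: merge black — skip
      fetch black
      parse→clean: clean is gray → back edge
Back edge found, so a cycle exists: clean → parse → clean.

Yes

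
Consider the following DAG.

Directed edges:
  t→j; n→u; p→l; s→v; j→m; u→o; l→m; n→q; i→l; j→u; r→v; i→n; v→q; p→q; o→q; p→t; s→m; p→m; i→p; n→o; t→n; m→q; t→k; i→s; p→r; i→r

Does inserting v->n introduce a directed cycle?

No

Adding v→n creates a cycle iff n can already reach v.
Explore from n: no path reaches v. The graph stays acyclic.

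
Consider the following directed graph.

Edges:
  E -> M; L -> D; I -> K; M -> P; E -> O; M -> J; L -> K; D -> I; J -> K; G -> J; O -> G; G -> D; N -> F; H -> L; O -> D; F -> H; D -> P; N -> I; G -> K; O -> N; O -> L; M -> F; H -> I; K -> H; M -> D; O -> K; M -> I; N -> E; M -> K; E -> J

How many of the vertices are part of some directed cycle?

8

A vertex is on a directed cycle iff it belongs to a strongly connected component of size ≥ 2 (or has a self-loop).
The vertices on cycles are {D, E, H, I, K, L, N, O} — 8 in total.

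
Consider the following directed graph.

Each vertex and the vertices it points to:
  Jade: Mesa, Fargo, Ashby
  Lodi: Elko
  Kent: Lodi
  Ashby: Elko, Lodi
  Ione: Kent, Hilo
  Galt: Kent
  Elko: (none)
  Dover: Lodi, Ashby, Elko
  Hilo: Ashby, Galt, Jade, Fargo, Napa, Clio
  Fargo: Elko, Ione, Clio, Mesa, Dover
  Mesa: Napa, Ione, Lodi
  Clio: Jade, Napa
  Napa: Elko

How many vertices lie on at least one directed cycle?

6

A vertex is on a directed cycle iff it belongs to a strongly connected component of size ≥ 2 (or has a self-loop).
The vertices on cycles are {Clio, Hilo, Ione, Jade, Mesa, Fargo} — 6 in total.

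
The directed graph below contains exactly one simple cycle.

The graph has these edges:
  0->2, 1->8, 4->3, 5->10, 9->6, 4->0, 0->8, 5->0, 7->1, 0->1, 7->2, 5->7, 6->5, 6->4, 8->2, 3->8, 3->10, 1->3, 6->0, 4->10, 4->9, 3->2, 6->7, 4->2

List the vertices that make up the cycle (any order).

DFS with gray/black marking from 9:
9 gray
  6 gray
    0 gray
      2 gray
      2 black
      8 gray
        8→2: 2 black — skip
      8 black
      1 gray
        3 gray
          3→8: 8 black — skip
          10 gray
          10 black
          3→2: 2 black — skip
        3 black
        1→8: 8 black — skip
      1 black
    0 black
    4 gray
      4→10: 10 black — skip
      4→9: 9 is gray → back edge
Back edge closes the cycle 9 → 6 → 4 → 9; its vertices are {4, 6, 9}.

4, 6, 9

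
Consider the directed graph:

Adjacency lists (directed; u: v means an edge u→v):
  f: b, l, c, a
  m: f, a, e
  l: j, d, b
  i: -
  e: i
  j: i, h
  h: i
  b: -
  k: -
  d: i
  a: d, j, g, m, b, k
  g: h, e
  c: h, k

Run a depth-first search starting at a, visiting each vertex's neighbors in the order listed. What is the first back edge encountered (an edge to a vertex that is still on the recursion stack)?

DFS from a (visiting each vertex's neighbors in the order listed); mark gray on enter, black on exit:
a gray
  d gray
    i gray
    i black
  d black
  j gray
    j→i: i black — skip
    h gray
      h→i: i black — skip
    h black
  j black
  g gray
    g→h: h black — skip
    e gray
      e→i: i black — skip
    e black
  g black
  m gray
    f gray
      b gray
      b black
      l gray
        l→j: j black — skip
        l→d: d black — skip
        l→b: b black — skip
      l black
      c gray
        c→h: h black — skip
        k gray
        k black
      c black
      f→a: a is gray → back edge
First back edge: f → a.

f->a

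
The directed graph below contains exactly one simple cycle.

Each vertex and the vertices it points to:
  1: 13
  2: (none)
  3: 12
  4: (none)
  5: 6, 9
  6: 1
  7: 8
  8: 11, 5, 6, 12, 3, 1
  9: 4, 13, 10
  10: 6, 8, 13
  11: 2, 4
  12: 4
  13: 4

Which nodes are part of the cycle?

5, 8, 9, 10

DFS with gray/black marking from 8:
8 gray
  11 gray
    2 gray
    2 black
    4 gray
    4 black
  11 black
  5 gray
    6 gray
      1 gray
        13 gray
          13→4: 4 black — skip
        13 black
      1 black
    6 black
    9 gray
      9→4: 4 black — skip
      9→13: 13 black — skip
      10 gray
        10→6: 6 black — skip
        10→8: 8 is gray → back edge
Back edge closes the cycle 8 → 5 → 9 → 10 → 8; its vertices are {5, 8, 9, 10}.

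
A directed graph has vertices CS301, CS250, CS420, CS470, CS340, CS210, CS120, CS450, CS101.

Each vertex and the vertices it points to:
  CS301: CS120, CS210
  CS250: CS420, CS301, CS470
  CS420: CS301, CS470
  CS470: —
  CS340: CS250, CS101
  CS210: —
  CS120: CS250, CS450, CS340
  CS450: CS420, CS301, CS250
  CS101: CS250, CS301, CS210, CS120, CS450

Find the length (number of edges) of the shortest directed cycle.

For each vertex v, BFS finds the shortest path from v back to v.
The shortest such closed walk is CS120 → CS250 → CS301 → CS120, length 3.

3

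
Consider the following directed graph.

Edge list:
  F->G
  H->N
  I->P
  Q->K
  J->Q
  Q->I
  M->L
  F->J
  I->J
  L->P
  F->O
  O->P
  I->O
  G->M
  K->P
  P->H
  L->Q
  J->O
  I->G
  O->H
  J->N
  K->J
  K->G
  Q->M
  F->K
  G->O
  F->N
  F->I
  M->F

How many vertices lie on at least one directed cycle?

A vertex is on a directed cycle iff it belongs to a strongly connected component of size ≥ 2 (or has a self-loop).
The vertices on cycles are {F, G, I, J, K, L, M, Q} — 8 in total.

8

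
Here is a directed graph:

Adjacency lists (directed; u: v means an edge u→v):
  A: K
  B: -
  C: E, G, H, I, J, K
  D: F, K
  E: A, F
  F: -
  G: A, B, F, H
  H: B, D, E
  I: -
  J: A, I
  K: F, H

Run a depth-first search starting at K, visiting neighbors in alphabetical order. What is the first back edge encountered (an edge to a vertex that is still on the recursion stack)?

D->K

DFS from K (visiting neighbors in alphabetical order); mark gray on enter, black on exit:
K gray
  F gray
  F black
  H gray
    B gray
    B black
    D gray
      D→F: F black — skip
      D→K: K is gray → back edge
First back edge: D → K.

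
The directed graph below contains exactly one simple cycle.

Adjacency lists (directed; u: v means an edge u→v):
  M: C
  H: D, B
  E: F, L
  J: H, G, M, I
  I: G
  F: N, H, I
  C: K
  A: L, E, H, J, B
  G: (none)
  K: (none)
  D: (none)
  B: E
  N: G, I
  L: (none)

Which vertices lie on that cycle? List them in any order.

DFS with gray/black marking from E:
E gray
  F gray
    N gray
      G gray
      G black
      I gray
        I→G: G black — skip
      I black
    N black
    H gray
      D gray
      D black
      B gray
        B→E: E is gray → back edge
Back edge closes the cycle E → F → H → B → E; its vertices are {B, E, F, H}.

B, E, F, H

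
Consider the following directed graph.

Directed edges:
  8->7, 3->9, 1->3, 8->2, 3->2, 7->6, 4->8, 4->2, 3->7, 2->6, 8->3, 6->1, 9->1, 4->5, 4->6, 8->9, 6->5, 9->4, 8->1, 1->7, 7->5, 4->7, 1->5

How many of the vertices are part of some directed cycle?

A vertex is on a directed cycle iff it belongs to a strongly connected component of size ≥ 2 (or has a self-loop).
The vertices on cycles are {1, 2, 3, 4, 6, 7, 8, 9} — 8 in total.

8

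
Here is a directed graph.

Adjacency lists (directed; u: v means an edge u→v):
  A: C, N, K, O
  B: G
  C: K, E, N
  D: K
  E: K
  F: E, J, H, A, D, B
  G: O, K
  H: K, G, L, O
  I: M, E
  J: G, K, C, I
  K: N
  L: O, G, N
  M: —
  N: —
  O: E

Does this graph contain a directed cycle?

DFS with white/gray/black marking, starting from C:
C gray
  K gray
    N gray
    N black
  K black
  E gray
    E→K: K black — skip
  E black
  C→N: N black — skip
C black
A gray
  A→C: C black — skip
  A→N: N black — skip
  A→K: K black — skip
  O gray
    O→E: E black — skip
  O black
A black
B gray
  G gray
    G→O: O black — skip
    G→K: K black — skip
  G black
B black
D gray
  D→K: K black — skip
D black
F gray
  F→E: E black — skip
  J gray
    J→G: G black — skip
    J→K: K black — skip
    J→C: C black — skip
    I gray
      M gray
      M black
      I→E: E black — skip
    I black
  J black
  H gray
    H→K: K black — skip
    H→G: G black — skip
    L gray
      L→O: O black — skip
      L→G: G black — skip
      L→N: N black — skip
    L black
    H→O: O black — skip
  H black
  F→A: A black — skip
  F→D: D black — skip
  F→B: B black — skip
F black
Every edge goes to a white or black vertex — no back edge, so the graph is acyclic.

No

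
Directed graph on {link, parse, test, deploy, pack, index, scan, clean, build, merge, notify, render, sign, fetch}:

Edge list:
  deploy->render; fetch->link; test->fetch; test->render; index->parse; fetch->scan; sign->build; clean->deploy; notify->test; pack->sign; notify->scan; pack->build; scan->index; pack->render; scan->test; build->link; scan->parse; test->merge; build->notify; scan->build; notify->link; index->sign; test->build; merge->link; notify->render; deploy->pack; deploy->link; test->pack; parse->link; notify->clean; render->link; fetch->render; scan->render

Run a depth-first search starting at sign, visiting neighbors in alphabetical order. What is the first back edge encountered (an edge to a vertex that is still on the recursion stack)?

DFS from sign (visiting neighbors in alphabetical order); mark gray on enter, black on exit:
sign gray
  build gray
    link gray
    link black
    notify gray
      clean gray
        deploy gray
          deploy→link: link black — skip
          pack gray
            pack→build: build is gray → back edge
First back edge: pack → build.

pack->build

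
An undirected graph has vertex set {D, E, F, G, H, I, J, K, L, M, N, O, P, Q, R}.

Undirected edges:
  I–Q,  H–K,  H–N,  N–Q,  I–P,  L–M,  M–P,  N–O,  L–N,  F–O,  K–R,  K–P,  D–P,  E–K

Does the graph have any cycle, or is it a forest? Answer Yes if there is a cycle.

DFS, tracking each vertex's parent; an edge to a visited non-parent vertex closes a cycle.
Start from Q:
visit Q (parent –)
  visit I (parent Q)
    visit P (parent I)
      visit K (parent P)
        visit R (parent K)
          R–K: parent, skip
        visit E (parent K)
          E–K: parent, skip
        visit H (parent K)
          H–K: parent, skip
          visit N (parent H)
            N–Q: Q visited and ≠ parent → cycle
Cycle: Q – I – P – K – H – N – Q.

Yes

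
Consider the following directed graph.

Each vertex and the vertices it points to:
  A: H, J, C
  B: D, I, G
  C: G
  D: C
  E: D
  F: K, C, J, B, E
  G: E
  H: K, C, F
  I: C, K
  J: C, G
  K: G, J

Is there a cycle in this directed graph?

DFS with white/gray/black marking, starting from A:
A gray
  H gray
    K gray
      G gray
        E gray
          D gray
            C gray
              C→G: G is gray → back edge
Back edge found, so a cycle exists: G → E → D → C → G.

Yes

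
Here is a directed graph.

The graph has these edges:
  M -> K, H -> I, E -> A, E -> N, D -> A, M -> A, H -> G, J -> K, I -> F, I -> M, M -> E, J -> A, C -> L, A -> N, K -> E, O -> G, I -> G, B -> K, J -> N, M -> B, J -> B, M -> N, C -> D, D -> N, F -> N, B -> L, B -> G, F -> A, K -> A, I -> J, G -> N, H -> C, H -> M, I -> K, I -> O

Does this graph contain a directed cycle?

DFS with white/gray/black marking, starting from M:
M gray
  N gray
  N black
  A gray
    A→N: N black — skip
  A black
  K gray
    K→A: A black — skip
    E gray
      E→N: N black — skip
      E→A: A black — skip
    E black
  K black
  M→E: E black — skip
  B gray
    B→K: K black — skip
    G gray
      G→N: N black — skip
    G black
    L gray
    L black
  B black
M black
C gray
  D gray
    D→N: N black — skip
    D→A: A black — skip
  D black
  C→L: L black — skip
C black
F gray
  F→A: A black — skip
  F→N: N black — skip
F black
H gray
  H→G: G black — skip
  H→C: C black — skip
  H→M: M black — skip
  I gray
    I→K: K black — skip
    J gray
      J→B: B black — skip
      J→A: A black — skip
      J→K: K black — skip
      J→N: N black — skip
    J black
    I→M: M black — skip
    I→G: G black — skip
    I→F: F black — skip
    O gray
      O→G: G black — skip
    O black
  I black
H black
Every edge goes to a white or black vertex — no back edge, so the graph is acyclic.

No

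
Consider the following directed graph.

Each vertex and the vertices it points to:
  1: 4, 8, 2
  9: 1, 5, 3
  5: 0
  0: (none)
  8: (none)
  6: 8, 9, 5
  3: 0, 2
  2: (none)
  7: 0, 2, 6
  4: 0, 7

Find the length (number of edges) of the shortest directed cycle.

5

For each vertex v, BFS finds the shortest path from v back to v.
The shortest such closed walk is 6 → 9 → 1 → 4 → 7 → 6, length 5.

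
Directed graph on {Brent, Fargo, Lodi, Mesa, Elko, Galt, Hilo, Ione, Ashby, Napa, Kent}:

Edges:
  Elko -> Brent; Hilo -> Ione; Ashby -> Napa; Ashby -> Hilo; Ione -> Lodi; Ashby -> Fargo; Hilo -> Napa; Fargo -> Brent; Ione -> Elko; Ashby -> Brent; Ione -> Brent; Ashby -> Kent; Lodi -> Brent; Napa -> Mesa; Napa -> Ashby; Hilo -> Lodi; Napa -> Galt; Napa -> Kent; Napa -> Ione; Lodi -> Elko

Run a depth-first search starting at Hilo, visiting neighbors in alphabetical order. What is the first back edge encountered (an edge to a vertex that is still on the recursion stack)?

Ashby→Hilo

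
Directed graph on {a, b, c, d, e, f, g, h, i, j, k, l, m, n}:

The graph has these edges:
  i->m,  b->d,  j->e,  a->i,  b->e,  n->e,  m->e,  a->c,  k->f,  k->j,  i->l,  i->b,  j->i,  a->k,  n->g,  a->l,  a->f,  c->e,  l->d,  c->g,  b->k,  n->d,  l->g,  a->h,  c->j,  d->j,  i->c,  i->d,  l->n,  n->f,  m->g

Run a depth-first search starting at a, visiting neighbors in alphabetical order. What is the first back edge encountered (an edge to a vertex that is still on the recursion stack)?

DFS from a (visiting neighbors in alphabetical order); mark gray on enter, black on exit:
a gray
  c gray
    e gray
    e black
    g gray
    g black
    j gray
      j→e: e black — skip
      i gray
        b gray
          d gray
            d→j: j is gray → back edge
First back edge: d → j.

d->j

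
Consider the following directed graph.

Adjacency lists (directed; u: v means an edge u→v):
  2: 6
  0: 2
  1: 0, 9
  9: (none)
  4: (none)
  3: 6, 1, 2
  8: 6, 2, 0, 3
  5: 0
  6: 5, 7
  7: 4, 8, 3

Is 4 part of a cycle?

4 lies on a cycle iff there is a path from 4 back to itself.
Exploring from 4, it never reaches itself; equivalently, its strongly connected component is a singleton.

No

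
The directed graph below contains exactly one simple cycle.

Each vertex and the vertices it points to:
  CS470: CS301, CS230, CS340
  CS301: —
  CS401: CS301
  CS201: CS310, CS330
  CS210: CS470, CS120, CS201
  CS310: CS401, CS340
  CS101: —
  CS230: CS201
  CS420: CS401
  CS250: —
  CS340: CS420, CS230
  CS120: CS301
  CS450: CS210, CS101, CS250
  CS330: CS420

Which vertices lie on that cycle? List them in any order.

CS201, CS230, CS310, CS340

DFS with gray/black marking from CS201:
CS201 gray
  CS310 gray
    CS401 gray
      CS301 gray
      CS301 black
    CS401 black
    CS340 gray
      CS420 gray
        CS420→CS401: CS401 black — skip
      CS420 black
      CS230 gray
        CS230→CS201: CS201 is gray → back edge
Back edge closes the cycle CS201 → CS310 → CS340 → CS230 → CS201; its vertices are {CS201, CS230, CS310, CS340}.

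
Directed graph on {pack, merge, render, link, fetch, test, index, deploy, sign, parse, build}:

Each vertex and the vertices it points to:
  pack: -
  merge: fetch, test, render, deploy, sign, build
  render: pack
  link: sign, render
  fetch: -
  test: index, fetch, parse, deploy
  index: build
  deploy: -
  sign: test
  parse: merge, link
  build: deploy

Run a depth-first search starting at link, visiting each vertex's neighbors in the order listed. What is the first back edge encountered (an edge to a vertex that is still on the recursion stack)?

DFS from link (visiting each vertex's neighbors in the order listed); mark gray on enter, black on exit:
link gray
  sign gray
    test gray
      index gray
        build gray
          deploy gray
          deploy black
        build black
      index black
      fetch gray
      fetch black
      parse gray
        merge gray
          merge→fetch: fetch black — skip
          merge→test: test is gray → back edge
First back edge: merge → test.

merge→test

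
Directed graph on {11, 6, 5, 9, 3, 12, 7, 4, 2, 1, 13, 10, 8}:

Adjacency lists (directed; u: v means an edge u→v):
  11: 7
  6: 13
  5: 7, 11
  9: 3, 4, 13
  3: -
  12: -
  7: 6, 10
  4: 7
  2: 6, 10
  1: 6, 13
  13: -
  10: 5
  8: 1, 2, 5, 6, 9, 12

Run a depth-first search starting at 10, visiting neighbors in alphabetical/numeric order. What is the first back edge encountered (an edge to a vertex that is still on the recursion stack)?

7->10

DFS from 10 (visiting neighbors in alphabetical/numeric order); mark gray on enter, black on exit:
10 gray
  5 gray
    7 gray
      6 gray
        13 gray
        13 black
      6 black
      7→10: 10 is gray → back edge
First back edge: 7 → 10.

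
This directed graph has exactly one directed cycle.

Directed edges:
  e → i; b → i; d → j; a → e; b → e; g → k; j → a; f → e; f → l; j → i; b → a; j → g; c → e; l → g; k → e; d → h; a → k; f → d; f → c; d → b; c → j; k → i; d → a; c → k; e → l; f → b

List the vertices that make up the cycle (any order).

DFS with gray/black marking from l:
l gray
  g gray
    k gray
      e gray
        i gray
        i black
        e→l: l is gray → back edge
Back edge closes the cycle l → g → k → e → l; its vertices are {e, g, k, l}.

e, g, k, l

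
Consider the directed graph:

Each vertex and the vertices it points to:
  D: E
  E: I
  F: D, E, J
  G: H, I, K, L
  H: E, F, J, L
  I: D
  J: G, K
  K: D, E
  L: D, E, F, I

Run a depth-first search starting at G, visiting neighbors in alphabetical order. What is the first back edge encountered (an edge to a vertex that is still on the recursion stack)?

DFS from G (visiting neighbors in alphabetical order); mark gray on enter, black on exit:
G gray
  H gray
    E gray
      I gray
        D gray
          D→E: E is gray → back edge
First back edge: D → E.

D->E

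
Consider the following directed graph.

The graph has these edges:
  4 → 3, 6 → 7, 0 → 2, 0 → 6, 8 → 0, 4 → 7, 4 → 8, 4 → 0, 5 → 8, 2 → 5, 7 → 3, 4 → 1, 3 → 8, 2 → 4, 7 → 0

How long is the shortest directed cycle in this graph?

For each vertex v, BFS finds the shortest path from v back to v.
The shortest such closed walk is 4 → 0 → 2 → 4, length 3.

3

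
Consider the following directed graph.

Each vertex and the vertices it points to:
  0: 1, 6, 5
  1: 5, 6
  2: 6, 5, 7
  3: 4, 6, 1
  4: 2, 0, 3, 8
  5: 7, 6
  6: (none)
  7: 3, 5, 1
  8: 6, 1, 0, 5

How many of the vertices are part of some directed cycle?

8

A vertex is on a directed cycle iff it belongs to a strongly connected component of size ≥ 2 (or has a self-loop).
The vertices on cycles are {0, 1, 2, 3, 4, 5, 7, 8} — 8 in total.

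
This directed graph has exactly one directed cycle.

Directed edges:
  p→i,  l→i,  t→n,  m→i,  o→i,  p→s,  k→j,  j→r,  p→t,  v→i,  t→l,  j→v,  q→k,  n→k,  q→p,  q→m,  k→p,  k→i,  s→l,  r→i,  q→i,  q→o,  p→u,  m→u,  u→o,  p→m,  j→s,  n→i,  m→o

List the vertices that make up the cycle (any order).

DFS with gray/black marking from k:
k gray
  p gray
    i gray
    i black
    s gray
      l gray
        l→i: i black — skip
      l black
    s black
    u gray
      o gray
        o→i: i black — skip
      o black
    u black
    m gray
      m→i: i black — skip
      m→o: o black — skip
      m→u: u black — skip
    m black
    t gray
      t→l: l black — skip
      n gray
        n→i: i black — skip
        n→k: k is gray → back edge
Back edge closes the cycle k → p → t → n → k; its vertices are {k, n, p, t}.

k, n, p, t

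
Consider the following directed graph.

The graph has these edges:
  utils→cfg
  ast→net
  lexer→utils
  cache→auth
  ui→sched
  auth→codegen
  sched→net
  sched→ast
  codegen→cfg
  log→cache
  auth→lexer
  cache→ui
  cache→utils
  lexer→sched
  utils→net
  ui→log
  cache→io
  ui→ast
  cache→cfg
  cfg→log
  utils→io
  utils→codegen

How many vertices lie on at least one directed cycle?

8

A vertex is on a directed cycle iff it belongs to a strongly connected component of size ≥ 2 (or has a self-loop).
The vertices on cycles are {ui, cfg, log, auth, cache, lexer, utils, codegen} — 8 in total.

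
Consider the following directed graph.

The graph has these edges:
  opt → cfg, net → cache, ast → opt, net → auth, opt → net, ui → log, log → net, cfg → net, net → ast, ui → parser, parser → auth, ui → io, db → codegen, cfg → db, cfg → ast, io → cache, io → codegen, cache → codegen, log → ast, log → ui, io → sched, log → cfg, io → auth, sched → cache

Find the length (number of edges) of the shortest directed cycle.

2

For each vertex v, BFS finds the shortest path from v back to v.
The shortest such closed walk is log → ui → log, length 2.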